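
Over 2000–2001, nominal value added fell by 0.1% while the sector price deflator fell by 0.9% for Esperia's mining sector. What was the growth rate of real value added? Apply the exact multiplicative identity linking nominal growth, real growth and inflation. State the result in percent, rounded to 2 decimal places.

(1 + g_nom) = (1 + g_real)(1 + π), so g_real = 0.9990 / 0.9910 − 1 = 0.00807.

0.81%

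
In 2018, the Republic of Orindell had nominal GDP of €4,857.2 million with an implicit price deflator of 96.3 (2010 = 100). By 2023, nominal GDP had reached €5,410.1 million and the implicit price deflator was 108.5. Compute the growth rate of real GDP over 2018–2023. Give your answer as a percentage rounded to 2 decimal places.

Deflate each year: 2018 → 4857.2/0.963 = 5043.82; 2023 → 5410.1/1.085 = 4986.27.
So real GDP changed by 4986.27/5043.82 − 1 = -0.0114, i.e. -1.14%.

-1.14%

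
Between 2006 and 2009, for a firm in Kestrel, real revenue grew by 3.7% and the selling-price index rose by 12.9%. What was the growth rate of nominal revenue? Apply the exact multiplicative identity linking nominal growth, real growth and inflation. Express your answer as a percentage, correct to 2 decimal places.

(1 + g_nom) = (1 + g_real)(1 + π) = 1.0370 × 1.1290 = 1.17077.

17.08%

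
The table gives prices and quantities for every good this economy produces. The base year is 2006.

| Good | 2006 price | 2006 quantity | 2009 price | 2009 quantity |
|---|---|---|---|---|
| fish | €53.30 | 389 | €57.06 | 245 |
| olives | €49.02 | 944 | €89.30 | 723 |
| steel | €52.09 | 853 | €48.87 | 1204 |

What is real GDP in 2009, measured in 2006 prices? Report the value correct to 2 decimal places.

€111216.32

Real GDP 2009 = Σ (p_2006 × q_2009) = 53.30·245 + 49.02·723 + 52.09·1204 = 111216.32.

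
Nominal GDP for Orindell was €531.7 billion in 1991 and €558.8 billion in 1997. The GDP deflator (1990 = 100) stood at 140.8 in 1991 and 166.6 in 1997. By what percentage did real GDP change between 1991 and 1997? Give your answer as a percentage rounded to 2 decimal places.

-11.18%

Deflate each year: 1991 → 531.7/1.408 = 377.63; 1997 → 558.8/1.666 = 335.41.
So real GDP changed by 335.41/377.63 − 1 = -0.1118, i.e. -11.18%.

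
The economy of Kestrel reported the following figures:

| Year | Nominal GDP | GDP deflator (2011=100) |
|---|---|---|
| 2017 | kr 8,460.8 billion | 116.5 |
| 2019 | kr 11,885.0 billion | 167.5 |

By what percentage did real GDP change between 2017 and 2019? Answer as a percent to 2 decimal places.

Real GDP 2017 = 8460.8 / 1.165 = 7262.49.
Real GDP 2019 = 11885.0 / 1.675 = 7095.52.
Real growth = 7095.52 / 7262.49 − 1 = -0.0230.

-2.30%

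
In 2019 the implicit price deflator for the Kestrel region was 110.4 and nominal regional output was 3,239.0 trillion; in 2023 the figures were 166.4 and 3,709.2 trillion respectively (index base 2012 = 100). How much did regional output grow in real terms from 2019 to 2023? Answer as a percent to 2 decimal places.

-24.02%

Deflate each year: 2019 → 3239.0/1.104 = 2933.88; 2023 → 3709.2/1.664 = 2229.09.
So real regional output changed by 2229.09/2933.88 − 1 = -0.2402, i.e. -24.02%.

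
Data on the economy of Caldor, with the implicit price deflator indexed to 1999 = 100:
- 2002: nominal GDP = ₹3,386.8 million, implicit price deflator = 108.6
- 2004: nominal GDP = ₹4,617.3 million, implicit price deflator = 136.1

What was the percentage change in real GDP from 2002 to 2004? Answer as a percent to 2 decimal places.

Real GDP 2002 = 3386.8 / 1.086 = 3118.60.
Real GDP 2004 = 4617.3 / 1.361 = 3392.58.
Real growth = 3392.58 / 3118.60 − 1 = 0.0879.

8.79%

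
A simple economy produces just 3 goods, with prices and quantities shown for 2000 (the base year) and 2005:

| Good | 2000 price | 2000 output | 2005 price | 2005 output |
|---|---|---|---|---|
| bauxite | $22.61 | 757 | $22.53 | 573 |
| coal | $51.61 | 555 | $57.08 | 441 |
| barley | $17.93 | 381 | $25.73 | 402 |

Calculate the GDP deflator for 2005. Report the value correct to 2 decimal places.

112.82

Nominal GDP 2005 = 22.53·573 + 57.08·441 + 25.73·402 = 48425.43.
Real GDP 2005 (at 2000 prices) = 22.61·573 + 51.61·441 + 17.93·402 = 42923.40.
Deflator = Nominal/Real × 100 = 48425.43/42923.40 × 100 = 112.818.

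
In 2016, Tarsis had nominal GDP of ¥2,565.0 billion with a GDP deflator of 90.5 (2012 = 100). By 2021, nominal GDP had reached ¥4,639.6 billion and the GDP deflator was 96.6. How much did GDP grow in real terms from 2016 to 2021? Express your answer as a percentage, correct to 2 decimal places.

69.46%

Deflate each year: 2016 → 2565.0/0.905 = 2834.25; 2021 → 4639.6/0.966 = 4802.90.
So real GDP changed by 4802.90/2834.25 − 1 = 0.6946, i.e. 69.46%.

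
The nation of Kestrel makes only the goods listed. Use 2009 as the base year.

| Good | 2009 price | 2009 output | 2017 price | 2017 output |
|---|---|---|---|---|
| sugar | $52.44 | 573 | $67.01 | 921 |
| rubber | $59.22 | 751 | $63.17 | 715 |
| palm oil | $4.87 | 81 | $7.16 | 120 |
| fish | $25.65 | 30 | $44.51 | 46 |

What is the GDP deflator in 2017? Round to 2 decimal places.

Nominal GDP 2017 = 67.01·921 + 63.17·715 + 7.16·120 + 44.51·46 = 109789.42.
Real GDP 2017 (at 2009 prices) = 52.44·921 + 59.22·715 + 4.87·120 + 25.65·46 = 92403.84.
Deflator = Nominal/Real × 100 = 109789.42/92403.84 × 100 = 118.815.

118.81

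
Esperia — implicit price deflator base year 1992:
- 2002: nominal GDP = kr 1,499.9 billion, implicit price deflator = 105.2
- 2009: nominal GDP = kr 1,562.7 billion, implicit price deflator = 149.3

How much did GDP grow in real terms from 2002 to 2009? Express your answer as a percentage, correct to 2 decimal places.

-26.59%

Deflate each year: 2002 → 1499.9/1.052 = 1425.76; 2009 → 1562.7/1.493 = 1046.68.
So real GDP changed by 1046.68/1425.76 − 1 = -0.2659, i.e. -26.59%.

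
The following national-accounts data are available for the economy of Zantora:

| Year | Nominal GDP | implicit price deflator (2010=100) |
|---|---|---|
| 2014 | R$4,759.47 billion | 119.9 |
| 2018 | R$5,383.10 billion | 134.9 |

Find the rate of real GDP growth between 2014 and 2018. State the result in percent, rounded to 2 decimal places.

Real GDP 2014 = 4759.47 / 1.199 = 3969.53.
Real GDP 2018 = 5383.10 / 1.349 = 3990.44.
Real growth = 3990.44 / 3969.53 − 1 = 0.0053.

0.53%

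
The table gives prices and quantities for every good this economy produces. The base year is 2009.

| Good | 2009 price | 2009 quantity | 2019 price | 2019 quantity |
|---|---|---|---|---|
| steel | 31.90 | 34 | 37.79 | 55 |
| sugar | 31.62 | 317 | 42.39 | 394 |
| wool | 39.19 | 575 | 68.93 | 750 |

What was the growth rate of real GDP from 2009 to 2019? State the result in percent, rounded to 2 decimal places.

Real GDP 2009 = Nominal GDP 2009 = 31.90·34 + 31.62·317 + 39.19·575 = 33642.39.
Real GDP 2019 (at 2009 prices) = 31.90·55 + 31.62·394 + 39.19·750 = 43605.28.
Real growth = 43605.28/33642.39 − 1 = 0.2961.

29.61%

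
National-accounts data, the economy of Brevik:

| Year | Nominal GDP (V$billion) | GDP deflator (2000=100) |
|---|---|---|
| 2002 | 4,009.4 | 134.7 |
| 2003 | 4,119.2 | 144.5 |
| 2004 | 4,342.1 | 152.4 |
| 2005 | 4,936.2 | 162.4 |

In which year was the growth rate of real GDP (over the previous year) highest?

2005

2003: real = 4119.2/1.445 = 2850.66; growth vs 2002 (2976.54) = -4.23%.
2004: real = 4342.1/1.524 = 2849.15; growth vs 2003 (2850.66) = -0.05%.
2005: real = 4936.2/1.624 = 3039.53; growth vs 2004 (2849.15) = 6.68%.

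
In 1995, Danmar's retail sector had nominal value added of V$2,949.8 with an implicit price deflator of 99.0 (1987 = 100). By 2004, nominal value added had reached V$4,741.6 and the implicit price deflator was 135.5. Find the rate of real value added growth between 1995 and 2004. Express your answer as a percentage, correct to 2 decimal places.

17.44%

Real value added 1995 = 2949.8 / 0.990 = 2979.60.
Real value added 2004 = 4741.6 / 1.355 = 3499.34.
Real growth = 3499.34 / 2979.60 − 1 = 0.1744.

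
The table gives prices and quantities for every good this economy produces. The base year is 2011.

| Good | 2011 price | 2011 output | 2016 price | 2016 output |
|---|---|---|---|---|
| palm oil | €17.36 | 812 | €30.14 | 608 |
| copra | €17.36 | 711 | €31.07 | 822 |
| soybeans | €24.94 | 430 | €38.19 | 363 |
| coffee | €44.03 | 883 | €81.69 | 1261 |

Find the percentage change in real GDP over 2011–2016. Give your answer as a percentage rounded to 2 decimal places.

Real GDP 2011 = Nominal GDP 2011 = 17.36·812 + 17.36·711 + 24.94·430 + 44.03·883 = 76041.97.
Real GDP 2016 (at 2011 prices) = 17.36·608 + 17.36·822 + 24.94·363 + 44.03·1261 = 89399.85.
Real growth = 89399.85/76041.97 − 1 = 0.1757.

17.57%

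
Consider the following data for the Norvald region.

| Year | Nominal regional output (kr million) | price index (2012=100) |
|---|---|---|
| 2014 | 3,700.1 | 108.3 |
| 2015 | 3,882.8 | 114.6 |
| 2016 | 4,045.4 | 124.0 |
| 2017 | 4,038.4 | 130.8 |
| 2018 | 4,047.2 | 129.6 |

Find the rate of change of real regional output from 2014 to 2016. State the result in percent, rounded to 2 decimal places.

Real regional output 2014 = 3700.1/1.083 = 3416.53.
Real regional output 2016 = 4045.4/1.240 = 3262.42.
Change = 3262.42/3416.53 − 1 = -0.0451.

-4.51%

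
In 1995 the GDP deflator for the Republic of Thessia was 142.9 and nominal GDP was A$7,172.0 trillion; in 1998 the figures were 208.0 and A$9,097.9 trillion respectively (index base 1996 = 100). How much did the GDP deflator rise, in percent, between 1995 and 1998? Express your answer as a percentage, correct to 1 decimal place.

45.6%

Price-level change = 208.0 / 142.9 − 1 = 0.4556.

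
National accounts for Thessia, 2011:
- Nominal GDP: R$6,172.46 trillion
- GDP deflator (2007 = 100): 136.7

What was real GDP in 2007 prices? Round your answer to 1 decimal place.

R$4,515.3 trillion

Real GDP = Nominal / (GDP deflator/100) = 6172.46 / 1.367 = 4515.33.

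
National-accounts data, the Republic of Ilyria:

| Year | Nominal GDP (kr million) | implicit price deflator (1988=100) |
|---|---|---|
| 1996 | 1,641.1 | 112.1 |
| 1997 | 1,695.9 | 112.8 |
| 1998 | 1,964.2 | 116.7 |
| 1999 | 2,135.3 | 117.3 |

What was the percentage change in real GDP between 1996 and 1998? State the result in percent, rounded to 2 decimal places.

14.97%

Real GDP 1996 = 1641.1/1.121 = 1463.96.
Real GDP 1998 = 1964.2/1.167 = 1683.12.
Change = 1683.12/1463.96 − 1 = 0.1497.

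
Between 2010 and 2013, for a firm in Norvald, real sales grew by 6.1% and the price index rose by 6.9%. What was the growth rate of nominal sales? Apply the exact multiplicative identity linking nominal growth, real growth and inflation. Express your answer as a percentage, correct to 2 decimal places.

(1 + g_nom) = (1 + g_real)(1 + π) = 1.0610 × 1.0690 = 1.13421.

13.42%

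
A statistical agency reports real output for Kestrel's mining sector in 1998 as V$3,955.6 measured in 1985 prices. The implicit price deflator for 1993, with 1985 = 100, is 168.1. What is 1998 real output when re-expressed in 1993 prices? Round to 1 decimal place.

V$6,649.4

Real output in 1993 prices = Real output in 1985 prices × (P_1993/P_1985) = 3955.6 × 1.681 = 6649.36.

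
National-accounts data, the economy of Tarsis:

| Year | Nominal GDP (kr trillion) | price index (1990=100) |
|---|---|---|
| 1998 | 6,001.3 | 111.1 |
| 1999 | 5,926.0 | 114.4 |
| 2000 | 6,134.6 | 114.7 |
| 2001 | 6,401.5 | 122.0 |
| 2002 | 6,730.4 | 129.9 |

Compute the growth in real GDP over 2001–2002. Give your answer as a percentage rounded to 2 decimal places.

Real GDP 2001 = 6401.5/1.220 = 5247.13.
Real GDP 2002 = 6730.4/1.299 = 5181.22.
Change = 5181.22/5247.13 − 1 = -0.0126.

-1.26%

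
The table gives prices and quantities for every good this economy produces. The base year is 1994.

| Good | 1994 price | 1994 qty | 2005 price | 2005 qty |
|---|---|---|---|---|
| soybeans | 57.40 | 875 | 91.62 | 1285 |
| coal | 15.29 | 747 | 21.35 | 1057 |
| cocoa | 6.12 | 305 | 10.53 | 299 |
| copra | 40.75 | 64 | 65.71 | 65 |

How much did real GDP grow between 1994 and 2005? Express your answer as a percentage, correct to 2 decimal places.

Real GDP 1994 = Nominal GDP 1994 = 57.40·875 + 15.29·747 + 6.12·305 + 40.75·64 = 66121.23.
Real GDP 2005 (at 1994 prices) = 57.40·1285 + 15.29·1057 + 6.12·299 + 40.75·65 = 94399.16.
Real growth = 94399.16/66121.23 − 1 = 0.4277.

42.77%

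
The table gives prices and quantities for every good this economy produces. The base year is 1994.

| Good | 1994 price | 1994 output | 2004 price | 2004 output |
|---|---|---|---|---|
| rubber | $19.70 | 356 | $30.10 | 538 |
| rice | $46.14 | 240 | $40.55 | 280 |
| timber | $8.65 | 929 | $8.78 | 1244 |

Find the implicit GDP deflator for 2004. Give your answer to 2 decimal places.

Nominal GDP 2004 = 30.10·538 + 40.55·280 + 8.78·1244 = 38470.12.
Real GDP 2004 (at 1994 prices) = 19.70·538 + 46.14·280 + 8.65·1244 = 34278.40.
Deflator = Nominal/Real × 100 = 38470.12/34278.40 × 100 = 112.228.

112.23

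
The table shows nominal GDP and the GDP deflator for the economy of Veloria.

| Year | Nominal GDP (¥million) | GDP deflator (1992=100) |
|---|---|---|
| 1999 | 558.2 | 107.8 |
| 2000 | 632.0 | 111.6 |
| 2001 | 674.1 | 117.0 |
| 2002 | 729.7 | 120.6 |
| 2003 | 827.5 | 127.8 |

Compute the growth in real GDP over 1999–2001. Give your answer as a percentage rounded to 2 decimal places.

11.27%

Real GDP 1999 = 558.2/1.078 = 517.81.
Real GDP 2001 = 674.1/1.170 = 576.15.
Change = 576.15/517.81 − 1 = 0.1127.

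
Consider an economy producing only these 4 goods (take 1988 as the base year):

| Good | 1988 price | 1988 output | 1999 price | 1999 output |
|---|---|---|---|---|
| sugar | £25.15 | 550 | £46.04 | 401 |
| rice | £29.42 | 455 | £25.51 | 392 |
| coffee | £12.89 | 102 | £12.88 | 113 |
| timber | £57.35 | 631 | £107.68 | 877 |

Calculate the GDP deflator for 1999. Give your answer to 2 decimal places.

Nominal GDP 1999 = 46.04·401 + 25.51·392 + 12.88·113 + 107.68·877 = 124352.76.
Real GDP 1999 (at 1988 prices) = 25.15·401 + 29.42·392 + 12.89·113 + 57.35·877 = 73370.31.
Deflator = Nominal/Real × 100 = 124352.76/73370.31 × 100 = 169.486.

169.49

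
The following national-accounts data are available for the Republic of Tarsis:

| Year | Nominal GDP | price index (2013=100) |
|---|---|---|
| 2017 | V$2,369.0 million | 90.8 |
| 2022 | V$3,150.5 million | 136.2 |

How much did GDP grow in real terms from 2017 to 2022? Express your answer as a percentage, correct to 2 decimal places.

Deflate each year: 2017 → 2369.0/0.908 = 2609.03; 2022 → 3150.5/1.362 = 2313.14.
So real GDP changed by 2313.14/2609.03 − 1 = -0.1134, i.e. -11.34%.

-11.34%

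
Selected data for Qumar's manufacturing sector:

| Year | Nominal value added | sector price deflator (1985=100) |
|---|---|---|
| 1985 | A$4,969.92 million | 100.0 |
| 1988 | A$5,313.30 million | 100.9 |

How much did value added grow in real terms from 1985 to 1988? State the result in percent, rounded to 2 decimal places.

5.96%

Real value added 1985 = 4969.92 / 1.000 = 4969.92.
Real value added 1988 = 5313.30 / 1.009 = 5265.91.
Real growth = 5265.91 / 4969.92 − 1 = 0.0596.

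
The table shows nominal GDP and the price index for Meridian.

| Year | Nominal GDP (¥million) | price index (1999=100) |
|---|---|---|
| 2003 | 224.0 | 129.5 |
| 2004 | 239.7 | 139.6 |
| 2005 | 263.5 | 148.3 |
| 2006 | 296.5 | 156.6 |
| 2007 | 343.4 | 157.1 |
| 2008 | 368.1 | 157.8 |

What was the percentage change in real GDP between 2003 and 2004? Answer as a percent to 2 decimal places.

Real GDP 2003 = 224.0/1.295 = 172.97.
Real GDP 2004 = 239.7/1.396 = 171.70.
Change = 171.70/172.97 − 1 = -0.0073.

-0.73%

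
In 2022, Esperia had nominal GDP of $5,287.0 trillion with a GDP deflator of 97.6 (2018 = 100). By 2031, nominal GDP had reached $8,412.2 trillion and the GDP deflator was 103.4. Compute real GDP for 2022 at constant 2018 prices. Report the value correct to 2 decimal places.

$5,417.01 trillion

Real GDP = Nominal / (GDP deflator/100) = 5287.0 / 0.976 = 5417.01.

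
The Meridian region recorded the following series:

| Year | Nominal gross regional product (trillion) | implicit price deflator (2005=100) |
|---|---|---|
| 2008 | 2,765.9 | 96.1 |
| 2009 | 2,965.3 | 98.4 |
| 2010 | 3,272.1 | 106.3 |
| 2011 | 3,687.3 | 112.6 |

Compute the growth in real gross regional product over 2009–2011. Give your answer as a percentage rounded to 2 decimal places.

8.67%

Real gross regional product 2009 = 2965.3/0.984 = 3013.52.
Real gross regional product 2011 = 3687.3/1.126 = 3274.69.
Change = 3274.69/3013.52 − 1 = 0.0867.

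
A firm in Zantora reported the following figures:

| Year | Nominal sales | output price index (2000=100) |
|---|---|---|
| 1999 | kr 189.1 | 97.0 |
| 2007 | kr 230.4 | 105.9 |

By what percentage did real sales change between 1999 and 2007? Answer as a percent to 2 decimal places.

11.60%

Real sales 1999 = 189.1 / 0.970 = 194.95.
Real sales 2007 = 230.4 / 1.059 = 217.56.
Real growth = 217.56 / 194.95 − 1 = 0.1160.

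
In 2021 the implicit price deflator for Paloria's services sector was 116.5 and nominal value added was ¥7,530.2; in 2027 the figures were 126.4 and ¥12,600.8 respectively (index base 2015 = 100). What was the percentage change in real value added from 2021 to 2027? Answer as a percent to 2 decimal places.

Real value added 2021 = 7530.2 / 1.165 = 6463.69.
Real value added 2027 = 12600.8 / 1.264 = 9968.99.
Real growth = 9968.99 / 6463.69 − 1 = 0.5423.

54.23%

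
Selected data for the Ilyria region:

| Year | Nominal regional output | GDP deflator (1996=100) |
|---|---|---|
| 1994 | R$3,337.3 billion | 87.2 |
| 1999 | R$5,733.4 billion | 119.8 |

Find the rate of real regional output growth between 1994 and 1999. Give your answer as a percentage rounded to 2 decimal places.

Deflate each year: 1994 → 3337.3/0.872 = 3827.18; 1999 → 5733.4/1.198 = 4785.81.
So real regional output changed by 4785.81/3827.18 − 1 = 0.2505, i.e. 25.05%.

25.05%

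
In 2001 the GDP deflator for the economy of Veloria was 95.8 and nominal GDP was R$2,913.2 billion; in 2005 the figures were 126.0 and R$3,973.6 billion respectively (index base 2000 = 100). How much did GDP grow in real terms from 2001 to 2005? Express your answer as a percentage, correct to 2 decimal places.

Real GDP 2001 = 2913.2 / 0.958 = 3040.92.
Real GDP 2005 = 3973.6 / 1.260 = 3153.65.
Real growth = 3153.65 / 3040.92 − 1 = 0.0371.

3.71%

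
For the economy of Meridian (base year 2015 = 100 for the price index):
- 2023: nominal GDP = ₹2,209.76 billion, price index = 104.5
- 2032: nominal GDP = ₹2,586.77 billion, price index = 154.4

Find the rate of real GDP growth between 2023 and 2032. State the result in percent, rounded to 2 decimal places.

Deflate each year: 2023 → 2209.76/1.045 = 2114.60; 2032 → 2586.77/1.544 = 1675.37.
So real GDP changed by 1675.37/2114.60 − 1 = -0.2077, i.e. -20.77%.

-20.77%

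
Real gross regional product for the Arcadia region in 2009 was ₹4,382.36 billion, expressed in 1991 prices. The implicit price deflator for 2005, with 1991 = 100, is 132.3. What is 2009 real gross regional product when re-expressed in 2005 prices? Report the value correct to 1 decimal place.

₹5,797.9 billion

Real gross regional product in 2005 prices = Real gross regional product in 1991 prices × (P_2005/P_1991) = 4382.36 × 1.323 = 5797.86.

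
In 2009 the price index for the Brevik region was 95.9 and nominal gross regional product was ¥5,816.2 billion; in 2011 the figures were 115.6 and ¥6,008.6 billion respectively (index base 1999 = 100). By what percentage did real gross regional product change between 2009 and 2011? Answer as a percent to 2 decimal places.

Deflate each year: 2009 → 5816.2/0.959 = 6064.86; 2011 → 6008.6/1.156 = 5197.75.
So real gross regional product changed by 5197.75/6064.86 − 1 = -0.1430, i.e. -14.30%.

-14.30%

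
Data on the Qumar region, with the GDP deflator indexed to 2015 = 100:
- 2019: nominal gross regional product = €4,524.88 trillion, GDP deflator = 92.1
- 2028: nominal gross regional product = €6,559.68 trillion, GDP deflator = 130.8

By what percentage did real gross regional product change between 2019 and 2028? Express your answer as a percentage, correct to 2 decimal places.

2.08%

Deflate each year: 2019 → 4524.88/0.921 = 4913.01; 2028 → 6559.68/1.308 = 5015.05.
So real gross regional product changed by 5015.05/4913.01 − 1 = 0.0208, i.e. 2.08%.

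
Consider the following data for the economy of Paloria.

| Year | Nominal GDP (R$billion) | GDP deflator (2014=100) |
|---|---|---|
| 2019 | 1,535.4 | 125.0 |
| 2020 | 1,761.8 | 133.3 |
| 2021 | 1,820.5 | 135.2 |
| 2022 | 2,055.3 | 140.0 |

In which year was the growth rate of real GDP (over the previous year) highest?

2022

2020: real = 1761.8/1.333 = 1321.68; growth vs 2019 (1228.32) = 7.60%.
2021: real = 1820.5/1.352 = 1346.52; growth vs 2020 (1321.68) = 1.88%.
2022: real = 2055.3/1.400 = 1468.07; growth vs 2021 (1346.52) = 9.03%.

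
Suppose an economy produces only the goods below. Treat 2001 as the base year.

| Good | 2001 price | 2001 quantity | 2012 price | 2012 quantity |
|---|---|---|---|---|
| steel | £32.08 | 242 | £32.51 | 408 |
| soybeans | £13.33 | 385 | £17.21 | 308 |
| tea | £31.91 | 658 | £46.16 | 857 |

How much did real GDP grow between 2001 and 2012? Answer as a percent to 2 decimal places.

Real GDP 2001 = Nominal GDP 2001 = 32.08·242 + 13.33·385 + 31.91·658 = 33892.19.
Real GDP 2012 (at 2001 prices) = 32.08·408 + 13.33·308 + 31.91·857 = 44541.15.
Real growth = 44541.15/33892.19 − 1 = 0.3142.

31.42%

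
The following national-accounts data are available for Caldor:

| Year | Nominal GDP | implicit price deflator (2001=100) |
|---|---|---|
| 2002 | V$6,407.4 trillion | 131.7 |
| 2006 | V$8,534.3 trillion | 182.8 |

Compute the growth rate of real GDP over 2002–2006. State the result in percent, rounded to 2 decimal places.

-4.04%

Deflate each year: 2002 → 6407.4/1.317 = 4865.15; 2006 → 8534.3/1.828 = 4668.65.
So real GDP changed by 4668.65/4865.15 − 1 = -0.0404, i.e. -4.04%.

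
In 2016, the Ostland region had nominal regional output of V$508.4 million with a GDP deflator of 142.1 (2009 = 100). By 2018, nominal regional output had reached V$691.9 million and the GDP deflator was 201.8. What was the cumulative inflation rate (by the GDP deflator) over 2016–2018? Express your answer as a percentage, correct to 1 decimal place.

Price-level change = 201.8 / 142.1 − 1 = 0.4201.

42.0%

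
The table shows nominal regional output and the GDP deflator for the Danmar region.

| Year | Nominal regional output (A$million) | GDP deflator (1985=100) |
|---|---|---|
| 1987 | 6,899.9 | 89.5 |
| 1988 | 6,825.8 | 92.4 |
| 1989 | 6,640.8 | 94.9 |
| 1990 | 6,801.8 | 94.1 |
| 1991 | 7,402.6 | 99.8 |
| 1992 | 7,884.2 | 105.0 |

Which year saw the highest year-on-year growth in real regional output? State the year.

1988: real = 6825.8/0.924 = 7387.23; growth vs 1987 (7709.39) = -4.18%.
1989: real = 6640.8/0.949 = 6997.68; growth vs 1988 (7387.23) = -5.27%.
1990: real = 6801.8/0.941 = 7228.27; growth vs 1989 (6997.68) = 3.30%.
1991: real = 7402.6/0.998 = 7417.43; growth vs 1990 (7228.27) = 2.62%.
1992: real = 7884.2/1.050 = 7508.76; growth vs 1991 (7417.43) = 1.23%.

1990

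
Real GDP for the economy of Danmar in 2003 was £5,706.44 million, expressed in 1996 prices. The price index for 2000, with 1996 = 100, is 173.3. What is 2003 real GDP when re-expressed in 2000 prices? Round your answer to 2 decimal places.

Real GDP in 2000 prices = Real GDP in 1996 prices × (P_2000/P_1996) = 5706.44 × 1.733 = 9889.26.

£9,889.26 million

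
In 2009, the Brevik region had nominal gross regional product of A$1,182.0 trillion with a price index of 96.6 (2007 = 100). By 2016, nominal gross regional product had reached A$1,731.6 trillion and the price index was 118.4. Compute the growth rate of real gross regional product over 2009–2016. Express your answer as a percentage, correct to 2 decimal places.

Real gross regional product 2009 = 1182.0 / 0.966 = 1223.60.
Real gross regional product 2016 = 1731.6 / 1.184 = 1462.50.
Real growth = 1462.50 / 1223.60 − 1 = 0.1952.

19.52%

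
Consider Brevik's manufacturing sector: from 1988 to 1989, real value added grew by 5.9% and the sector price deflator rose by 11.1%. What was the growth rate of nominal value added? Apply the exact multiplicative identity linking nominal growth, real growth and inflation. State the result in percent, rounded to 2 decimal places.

(1 + g_nom) = (1 + g_real)(1 + π) = 1.0590 × 1.1110 = 1.17655.

17.65%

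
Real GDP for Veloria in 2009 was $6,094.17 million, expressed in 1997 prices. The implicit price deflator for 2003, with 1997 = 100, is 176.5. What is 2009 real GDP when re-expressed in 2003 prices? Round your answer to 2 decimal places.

$10,756.21 million

Real GDP in 2003 prices = Real GDP in 1997 prices × (P_2003/P_1997) = 6094.17 × 1.765 = 10756.21.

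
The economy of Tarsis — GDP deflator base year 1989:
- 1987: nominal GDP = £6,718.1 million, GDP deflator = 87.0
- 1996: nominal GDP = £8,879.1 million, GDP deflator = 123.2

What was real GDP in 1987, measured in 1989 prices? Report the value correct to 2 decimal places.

£7,721.95 million

Real GDP = Nominal / (GDP deflator/100) = 6718.1 / 0.870 = 7721.95.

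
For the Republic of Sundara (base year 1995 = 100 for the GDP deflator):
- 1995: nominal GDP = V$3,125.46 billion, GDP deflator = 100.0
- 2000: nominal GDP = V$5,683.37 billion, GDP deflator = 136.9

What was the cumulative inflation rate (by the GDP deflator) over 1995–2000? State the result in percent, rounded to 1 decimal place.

Price-level change = 136.9 / 100.0 − 1 = 0.3690.

36.9%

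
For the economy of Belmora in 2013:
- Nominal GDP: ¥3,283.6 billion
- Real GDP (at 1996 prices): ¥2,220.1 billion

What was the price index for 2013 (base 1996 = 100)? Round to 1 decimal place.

147.9

price index = (Nominal / Real) × 100 = 3283.6 / 2220.1 × 100 = 147.90.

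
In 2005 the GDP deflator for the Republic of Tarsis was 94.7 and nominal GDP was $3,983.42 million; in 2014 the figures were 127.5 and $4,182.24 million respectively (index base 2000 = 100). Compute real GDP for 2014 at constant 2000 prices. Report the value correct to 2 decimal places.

$3,280.19 million

Real GDP = Nominal / (GDP deflator/100) = 4182.24 / 1.275 = 3280.19.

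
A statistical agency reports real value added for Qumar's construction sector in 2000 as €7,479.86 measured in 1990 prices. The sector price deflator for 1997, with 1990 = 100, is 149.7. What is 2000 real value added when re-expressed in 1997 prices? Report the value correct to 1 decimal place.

Real value added in 1997 prices = Real value added in 1990 prices × (P_1997/P_1990) = 7479.86 × 1.497 = 11197.35.

€11,197.4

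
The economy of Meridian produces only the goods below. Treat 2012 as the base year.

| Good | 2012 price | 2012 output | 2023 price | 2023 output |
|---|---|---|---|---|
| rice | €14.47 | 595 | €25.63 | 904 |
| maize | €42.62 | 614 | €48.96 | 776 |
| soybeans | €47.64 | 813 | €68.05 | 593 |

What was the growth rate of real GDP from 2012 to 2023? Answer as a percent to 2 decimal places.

1.22%

Real GDP 2012 = Nominal GDP 2012 = 14.47·595 + 42.62·614 + 47.64·813 = 73509.65.
Real GDP 2023 (at 2012 prices) = 14.47·904 + 42.62·776 + 47.64·593 = 74404.52.
Real growth = 74404.52/73509.65 − 1 = 0.0122.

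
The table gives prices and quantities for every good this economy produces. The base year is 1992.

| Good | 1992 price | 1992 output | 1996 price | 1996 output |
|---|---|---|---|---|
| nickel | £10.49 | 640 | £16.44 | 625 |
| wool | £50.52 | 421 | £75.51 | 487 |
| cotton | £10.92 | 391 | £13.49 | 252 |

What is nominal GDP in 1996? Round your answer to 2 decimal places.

£50447.85

Nominal GDP 1996 = Σ (p_1996 × q_1996) = 16.44·625 + 75.51·487 + 13.49·252 = 50447.85.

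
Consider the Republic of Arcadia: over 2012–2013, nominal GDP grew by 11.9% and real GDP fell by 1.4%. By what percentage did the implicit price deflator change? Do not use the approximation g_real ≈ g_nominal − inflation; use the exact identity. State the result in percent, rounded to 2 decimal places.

(1 + g_nom) = (1 + g_real)(1 + π), so π = 1.1190 / 0.9860 − 1 = 0.13489.

13.49%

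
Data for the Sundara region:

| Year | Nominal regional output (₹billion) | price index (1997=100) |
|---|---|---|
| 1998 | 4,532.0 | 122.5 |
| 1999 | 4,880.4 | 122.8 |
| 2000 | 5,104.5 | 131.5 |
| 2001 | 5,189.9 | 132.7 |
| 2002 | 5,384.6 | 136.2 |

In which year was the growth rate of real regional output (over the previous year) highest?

1999

1999: real = 4880.4/1.228 = 3974.27; growth vs 1998 (3699.59) = 7.42%.
2000: real = 5104.5/1.315 = 3881.75; growth vs 1999 (3974.27) = -2.33%.
2001: real = 5189.9/1.327 = 3911.00; growth vs 2000 (3881.75) = 0.75%.
2002: real = 5384.6/1.362 = 3953.45; growth vs 2001 (3911.00) = 1.09%.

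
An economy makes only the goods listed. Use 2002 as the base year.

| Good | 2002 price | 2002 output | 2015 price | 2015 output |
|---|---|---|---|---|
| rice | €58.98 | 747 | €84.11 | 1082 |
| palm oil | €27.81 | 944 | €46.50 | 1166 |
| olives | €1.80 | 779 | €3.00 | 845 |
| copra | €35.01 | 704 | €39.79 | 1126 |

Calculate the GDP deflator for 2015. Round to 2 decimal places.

140.37

Nominal GDP 2015 = 84.11·1082 + 46.50·1166 + 3.00·845 + 39.79·1126 = 192564.56.
Real GDP 2015 (at 2002 prices) = 58.98·1082 + 27.81·1166 + 1.80·845 + 35.01·1126 = 137185.08.
Deflator = Nominal/Real × 100 = 192564.56/137185.08 × 100 = 140.368.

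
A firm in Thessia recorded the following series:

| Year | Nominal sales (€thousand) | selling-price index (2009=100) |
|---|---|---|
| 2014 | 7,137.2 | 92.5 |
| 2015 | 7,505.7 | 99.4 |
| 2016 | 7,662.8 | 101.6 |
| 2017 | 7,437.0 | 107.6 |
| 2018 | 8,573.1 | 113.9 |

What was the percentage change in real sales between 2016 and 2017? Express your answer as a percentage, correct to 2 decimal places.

Real sales 2016 = 7662.8/1.016 = 7542.13.
Real sales 2017 = 7437.0/1.076 = 6911.71.
Change = 6911.71/7542.13 − 1 = -0.0836.

-8.36%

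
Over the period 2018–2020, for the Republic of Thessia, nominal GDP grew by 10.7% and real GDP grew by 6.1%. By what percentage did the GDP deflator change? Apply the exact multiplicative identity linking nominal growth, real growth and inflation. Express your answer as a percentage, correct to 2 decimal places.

4.34%

(1 + g_nom) = (1 + g_real)(1 + π), so π = 1.1070 / 1.0610 − 1 = 0.04336.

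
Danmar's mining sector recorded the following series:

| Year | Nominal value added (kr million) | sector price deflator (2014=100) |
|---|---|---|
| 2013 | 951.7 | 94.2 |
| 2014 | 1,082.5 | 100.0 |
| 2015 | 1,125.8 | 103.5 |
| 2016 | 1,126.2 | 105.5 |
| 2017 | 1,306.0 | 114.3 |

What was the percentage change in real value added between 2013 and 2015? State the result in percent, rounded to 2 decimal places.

7.66%

Real value added 2013 = 951.7/0.942 = 1010.30.
Real value added 2015 = 1125.8/1.035 = 1087.73.
Change = 1087.73/1010.30 − 1 = 0.0766.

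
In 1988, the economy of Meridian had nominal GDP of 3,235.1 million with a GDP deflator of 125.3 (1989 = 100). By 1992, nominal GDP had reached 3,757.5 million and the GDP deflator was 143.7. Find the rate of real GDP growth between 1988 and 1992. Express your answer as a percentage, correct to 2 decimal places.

Real GDP 1988 = 3235.1 / 1.253 = 2581.88.
Real GDP 1992 = 3757.5 / 1.437 = 2614.82.
Real growth = 2614.82 / 2581.88 − 1 = 0.0128.

1.28%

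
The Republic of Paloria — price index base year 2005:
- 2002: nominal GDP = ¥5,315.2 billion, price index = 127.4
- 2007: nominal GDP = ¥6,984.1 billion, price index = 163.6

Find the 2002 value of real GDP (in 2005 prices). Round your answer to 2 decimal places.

Real GDP = Nominal / (price index/100) = 5315.2 / 1.274 = 4172.06.

¥4,172.06 billion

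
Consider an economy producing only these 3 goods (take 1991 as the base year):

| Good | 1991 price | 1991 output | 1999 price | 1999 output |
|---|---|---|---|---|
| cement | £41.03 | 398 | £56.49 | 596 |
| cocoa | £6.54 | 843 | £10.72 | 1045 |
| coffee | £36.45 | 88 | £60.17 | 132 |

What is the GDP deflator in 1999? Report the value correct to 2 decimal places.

146.30

Nominal GDP 1999 = 56.49·596 + 10.72·1045 + 60.17·132 = 52812.88.
Real GDP 1999 (at 1991 prices) = 41.03·596 + 6.54·1045 + 36.45·132 = 36099.58.
Deflator = Nominal/Real × 100 = 52812.88/36099.58 × 100 = 146.298.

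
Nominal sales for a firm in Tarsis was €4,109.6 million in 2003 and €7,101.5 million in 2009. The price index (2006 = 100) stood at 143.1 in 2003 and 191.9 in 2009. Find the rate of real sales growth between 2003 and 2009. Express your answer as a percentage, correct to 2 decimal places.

28.86%

Real sales 2003 = 4109.6 / 1.431 = 2871.84.
Real sales 2009 = 7101.5 / 1.919 = 3700.63.
Real growth = 3700.63 / 2871.84 − 1 = 0.2886.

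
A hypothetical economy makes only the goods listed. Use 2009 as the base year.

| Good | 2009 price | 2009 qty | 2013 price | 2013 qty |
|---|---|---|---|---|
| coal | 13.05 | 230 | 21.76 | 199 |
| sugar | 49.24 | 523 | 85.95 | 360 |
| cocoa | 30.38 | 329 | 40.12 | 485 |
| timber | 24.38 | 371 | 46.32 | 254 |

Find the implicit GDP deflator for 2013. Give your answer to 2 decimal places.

161.20

Nominal GDP 2013 = 21.76·199 + 85.95·360 + 40.12·485 + 46.32·254 = 66495.72.
Real GDP 2013 (at 2009 prices) = 13.05·199 + 49.24·360 + 30.38·485 + 24.38·254 = 41250.17.
Deflator = Nominal/Real × 100 = 66495.72/41250.17 × 100 = 161.201.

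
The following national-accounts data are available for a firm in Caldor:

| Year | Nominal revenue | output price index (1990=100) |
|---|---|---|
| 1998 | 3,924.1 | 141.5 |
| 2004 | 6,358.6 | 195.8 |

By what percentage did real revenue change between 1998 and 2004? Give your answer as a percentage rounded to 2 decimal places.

17.10%

Real revenue 1998 = 3924.1 / 1.415 = 2773.22.
Real revenue 2004 = 6358.6 / 1.958 = 3247.50.
Real growth = 3247.50 / 2773.22 − 1 = 0.1710.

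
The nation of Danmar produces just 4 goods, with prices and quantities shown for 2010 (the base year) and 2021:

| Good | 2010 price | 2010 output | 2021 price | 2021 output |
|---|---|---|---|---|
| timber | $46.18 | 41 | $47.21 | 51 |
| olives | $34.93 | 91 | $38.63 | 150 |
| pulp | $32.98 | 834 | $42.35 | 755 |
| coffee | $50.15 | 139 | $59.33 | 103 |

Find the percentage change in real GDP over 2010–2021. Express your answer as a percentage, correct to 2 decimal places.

Real GDP 2010 = Nominal GDP 2010 = 46.18·41 + 34.93·91 + 32.98·834 + 50.15·139 = 39548.18.
Real GDP 2021 (at 2010 prices) = 46.18·51 + 34.93·150 + 32.98·755 + 50.15·103 = 37660.03.
Real growth = 37660.03/39548.18 − 1 = -0.0477.

-4.77%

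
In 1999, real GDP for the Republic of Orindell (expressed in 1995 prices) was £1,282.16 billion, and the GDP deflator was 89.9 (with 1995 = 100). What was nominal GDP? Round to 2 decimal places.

£1,152.66 billion

Nominal GDP = Real × (GDP deflator/100) = 1282.16 × 0.899 = 1152.66.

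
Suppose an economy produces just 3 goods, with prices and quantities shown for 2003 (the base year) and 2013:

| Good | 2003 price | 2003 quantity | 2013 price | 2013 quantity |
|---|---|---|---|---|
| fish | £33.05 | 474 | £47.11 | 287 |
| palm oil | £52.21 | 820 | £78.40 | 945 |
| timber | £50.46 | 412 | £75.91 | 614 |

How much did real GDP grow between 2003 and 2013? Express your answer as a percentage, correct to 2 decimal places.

13.30%

Real GDP 2003 = Nominal GDP 2003 = 33.05·474 + 52.21·820 + 50.46·412 = 79267.42.
Real GDP 2013 (at 2003 prices) = 33.05·287 + 52.21·945 + 50.46·614 = 89806.24.
Real growth = 89806.24/79267.42 − 1 = 0.1330.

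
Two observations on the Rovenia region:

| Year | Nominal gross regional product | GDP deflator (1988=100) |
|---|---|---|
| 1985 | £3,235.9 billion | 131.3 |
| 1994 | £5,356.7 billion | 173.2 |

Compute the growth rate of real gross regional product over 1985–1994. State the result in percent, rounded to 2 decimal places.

25.49%

Real gross regional product 1985 = 3235.9 / 1.313 = 2464.51.
Real gross regional product 1994 = 5356.7 / 1.732 = 3092.78.
Real growth = 3092.78 / 2464.51 − 1 = 0.2549.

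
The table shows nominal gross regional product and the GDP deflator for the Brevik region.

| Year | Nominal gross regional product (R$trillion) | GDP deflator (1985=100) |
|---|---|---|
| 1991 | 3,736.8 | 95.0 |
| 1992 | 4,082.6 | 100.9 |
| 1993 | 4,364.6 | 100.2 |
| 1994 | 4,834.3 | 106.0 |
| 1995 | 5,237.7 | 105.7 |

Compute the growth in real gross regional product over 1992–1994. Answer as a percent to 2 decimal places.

Real gross regional product 1992 = 4082.6/1.009 = 4046.18.
Real gross regional product 1994 = 4834.3/1.060 = 4560.66.
Change = 4560.66/4046.18 − 1 = 0.1272.

12.72%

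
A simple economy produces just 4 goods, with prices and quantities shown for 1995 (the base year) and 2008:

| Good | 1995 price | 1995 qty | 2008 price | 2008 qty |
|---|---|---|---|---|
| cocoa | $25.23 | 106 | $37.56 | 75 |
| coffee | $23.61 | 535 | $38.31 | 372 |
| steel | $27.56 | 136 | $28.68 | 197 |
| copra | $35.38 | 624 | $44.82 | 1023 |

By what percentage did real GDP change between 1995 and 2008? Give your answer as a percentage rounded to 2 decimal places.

Real GDP 1995 = Nominal GDP 1995 = 25.23·106 + 23.61·535 + 27.56·136 + 35.38·624 = 41131.01.
Real GDP 2008 (at 1995 prices) = 25.23·75 + 23.61·372 + 27.56·197 + 35.38·1023 = 52298.23.
Real growth = 52298.23/41131.01 − 1 = 0.2715.

27.15%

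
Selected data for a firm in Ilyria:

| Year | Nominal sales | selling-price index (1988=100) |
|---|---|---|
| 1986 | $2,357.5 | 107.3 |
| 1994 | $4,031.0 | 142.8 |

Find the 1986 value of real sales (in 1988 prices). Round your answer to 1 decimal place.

Real sales = Nominal / (selling-price index/100) = 2357.5 / 1.073 = 2197.11.

$2,197.1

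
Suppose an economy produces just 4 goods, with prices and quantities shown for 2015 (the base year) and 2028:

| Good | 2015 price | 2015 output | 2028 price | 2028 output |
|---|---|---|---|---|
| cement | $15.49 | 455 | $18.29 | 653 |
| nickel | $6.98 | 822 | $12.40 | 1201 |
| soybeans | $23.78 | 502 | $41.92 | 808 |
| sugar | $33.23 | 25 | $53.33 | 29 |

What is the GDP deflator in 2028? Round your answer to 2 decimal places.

160.96

Nominal GDP 2028 = 18.29·653 + 12.40·1201 + 41.92·808 + 53.33·29 = 62253.70.
Real GDP 2028 (at 2015 prices) = 15.49·653 + 6.98·1201 + 23.78·808 + 33.23·29 = 38675.86.
Deflator = Nominal/Real × 100 = 62253.70/38675.86 × 100 = 160.963.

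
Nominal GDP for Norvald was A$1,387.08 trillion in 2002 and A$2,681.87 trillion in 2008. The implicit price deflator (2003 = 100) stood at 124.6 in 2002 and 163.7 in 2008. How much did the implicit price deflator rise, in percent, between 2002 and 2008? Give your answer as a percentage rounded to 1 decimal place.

Price-level change = 163.7 / 124.6 − 1 = 0.3138.

31.4%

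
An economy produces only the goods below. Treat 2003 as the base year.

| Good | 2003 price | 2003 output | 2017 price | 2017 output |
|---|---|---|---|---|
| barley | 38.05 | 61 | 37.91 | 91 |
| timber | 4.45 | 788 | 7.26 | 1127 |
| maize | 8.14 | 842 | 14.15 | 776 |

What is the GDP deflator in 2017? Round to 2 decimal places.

Nominal GDP 2017 = 37.91·91 + 7.26·1127 + 14.15·776 = 22612.23.
Real GDP 2017 (at 2003 prices) = 38.05·91 + 4.45·1127 + 8.14·776 = 14794.34.
Deflator = Nominal/Real × 100 = 22612.23/14794.34 × 100 = 152.844.

152.84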